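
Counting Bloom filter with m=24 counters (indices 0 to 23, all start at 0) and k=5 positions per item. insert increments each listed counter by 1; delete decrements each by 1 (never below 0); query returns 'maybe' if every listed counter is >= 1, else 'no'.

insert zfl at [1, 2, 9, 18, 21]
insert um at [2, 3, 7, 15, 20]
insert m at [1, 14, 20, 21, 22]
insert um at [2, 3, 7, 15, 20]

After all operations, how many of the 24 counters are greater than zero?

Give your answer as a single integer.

Step 1: insert zfl at [1, 2, 9, 18, 21] -> counters=[0,1,1,0,0,0,0,0,0,1,0,0,0,0,0,0,0,0,1,0,0,1,0,0]
Step 2: insert um at [2, 3, 7, 15, 20] -> counters=[0,1,2,1,0,0,0,1,0,1,0,0,0,0,0,1,0,0,1,0,1,1,0,0]
Step 3: insert m at [1, 14, 20, 21, 22] -> counters=[0,2,2,1,0,0,0,1,0,1,0,0,0,0,1,1,0,0,1,0,2,2,1,0]
Step 4: insert um at [2, 3, 7, 15, 20] -> counters=[0,2,3,2,0,0,0,2,0,1,0,0,0,0,1,2,0,0,1,0,3,2,1,0]
Final counters=[0,2,3,2,0,0,0,2,0,1,0,0,0,0,1,2,0,0,1,0,3,2,1,0] -> 11 nonzero

Answer: 11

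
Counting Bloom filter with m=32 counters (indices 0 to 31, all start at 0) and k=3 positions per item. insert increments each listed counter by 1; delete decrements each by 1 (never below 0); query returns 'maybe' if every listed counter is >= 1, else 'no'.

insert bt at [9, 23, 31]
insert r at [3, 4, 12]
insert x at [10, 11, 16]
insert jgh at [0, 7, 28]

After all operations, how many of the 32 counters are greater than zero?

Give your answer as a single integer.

Step 1: insert bt at [9, 23, 31] -> counters=[0,0,0,0,0,0,0,0,0,1,0,0,0,0,0,0,0,0,0,0,0,0,0,1,0,0,0,0,0,0,0,1]
Step 2: insert r at [3, 4, 12] -> counters=[0,0,0,1,1,0,0,0,0,1,0,0,1,0,0,0,0,0,0,0,0,0,0,1,0,0,0,0,0,0,0,1]
Step 3: insert x at [10, 11, 16] -> counters=[0,0,0,1,1,0,0,0,0,1,1,1,1,0,0,0,1,0,0,0,0,0,0,1,0,0,0,0,0,0,0,1]
Step 4: insert jgh at [0, 7, 28] -> counters=[1,0,0,1,1,0,0,1,0,1,1,1,1,0,0,0,1,0,0,0,0,0,0,1,0,0,0,0,1,0,0,1]
Final counters=[1,0,0,1,1,0,0,1,0,1,1,1,1,0,0,0,1,0,0,0,0,0,0,1,0,0,0,0,1,0,0,1] -> 12 nonzero

Answer: 12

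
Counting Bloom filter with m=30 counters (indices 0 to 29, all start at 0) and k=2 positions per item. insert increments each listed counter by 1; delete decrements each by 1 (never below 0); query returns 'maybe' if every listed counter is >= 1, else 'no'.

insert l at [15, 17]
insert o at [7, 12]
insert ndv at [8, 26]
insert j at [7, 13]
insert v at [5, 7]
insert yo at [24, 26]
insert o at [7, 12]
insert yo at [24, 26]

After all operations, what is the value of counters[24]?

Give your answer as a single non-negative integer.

Answer: 2

Derivation:
Step 1: insert l at [15, 17] -> counters=[0,0,0,0,0,0,0,0,0,0,0,0,0,0,0,1,0,1,0,0,0,0,0,0,0,0,0,0,0,0]
Step 2: insert o at [7, 12] -> counters=[0,0,0,0,0,0,0,1,0,0,0,0,1,0,0,1,0,1,0,0,0,0,0,0,0,0,0,0,0,0]
Step 3: insert ndv at [8, 26] -> counters=[0,0,0,0,0,0,0,1,1,0,0,0,1,0,0,1,0,1,0,0,0,0,0,0,0,0,1,0,0,0]
Step 4: insert j at [7, 13] -> counters=[0,0,0,0,0,0,0,2,1,0,0,0,1,1,0,1,0,1,0,0,0,0,0,0,0,0,1,0,0,0]
Step 5: insert v at [5, 7] -> counters=[0,0,0,0,0,1,0,3,1,0,0,0,1,1,0,1,0,1,0,0,0,0,0,0,0,0,1,0,0,0]
Step 6: insert yo at [24, 26] -> counters=[0,0,0,0,0,1,0,3,1,0,0,0,1,1,0,1,0,1,0,0,0,0,0,0,1,0,2,0,0,0]
Step 7: insert o at [7, 12] -> counters=[0,0,0,0,0,1,0,4,1,0,0,0,2,1,0,1,0,1,0,0,0,0,0,0,1,0,2,0,0,0]
Step 8: insert yo at [24, 26] -> counters=[0,0,0,0,0,1,0,4,1,0,0,0,2,1,0,1,0,1,0,0,0,0,0,0,2,0,3,0,0,0]
Final counters=[0,0,0,0,0,1,0,4,1,0,0,0,2,1,0,1,0,1,0,0,0,0,0,0,2,0,3,0,0,0] -> counters[24]=2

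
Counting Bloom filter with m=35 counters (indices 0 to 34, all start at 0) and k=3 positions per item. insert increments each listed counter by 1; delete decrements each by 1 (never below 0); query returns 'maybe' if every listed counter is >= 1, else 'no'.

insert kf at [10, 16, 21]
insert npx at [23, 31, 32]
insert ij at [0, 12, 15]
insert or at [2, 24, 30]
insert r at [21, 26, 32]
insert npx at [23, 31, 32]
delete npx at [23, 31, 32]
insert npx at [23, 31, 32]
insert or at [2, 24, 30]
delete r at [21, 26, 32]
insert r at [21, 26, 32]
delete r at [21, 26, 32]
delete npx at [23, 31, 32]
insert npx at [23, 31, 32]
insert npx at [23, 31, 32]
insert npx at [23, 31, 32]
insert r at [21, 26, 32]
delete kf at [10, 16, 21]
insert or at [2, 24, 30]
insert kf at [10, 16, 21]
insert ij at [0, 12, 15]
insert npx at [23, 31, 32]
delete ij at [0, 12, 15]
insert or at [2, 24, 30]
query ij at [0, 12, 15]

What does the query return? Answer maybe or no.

Answer: maybe

Derivation:
Step 1: insert kf at [10, 16, 21] -> counters=[0,0,0,0,0,0,0,0,0,0,1,0,0,0,0,0,1,0,0,0,0,1,0,0,0,0,0,0,0,0,0,0,0,0,0]
Step 2: insert npx at [23, 31, 32] -> counters=[0,0,0,0,0,0,0,0,0,0,1,0,0,0,0,0,1,0,0,0,0,1,0,1,0,0,0,0,0,0,0,1,1,0,0]
Step 3: insert ij at [0, 12, 15] -> counters=[1,0,0,0,0,0,0,0,0,0,1,0,1,0,0,1,1,0,0,0,0,1,0,1,0,0,0,0,0,0,0,1,1,0,0]
Step 4: insert or at [2, 24, 30] -> counters=[1,0,1,0,0,0,0,0,0,0,1,0,1,0,0,1,1,0,0,0,0,1,0,1,1,0,0,0,0,0,1,1,1,0,0]
Step 5: insert r at [21, 26, 32] -> counters=[1,0,1,0,0,0,0,0,0,0,1,0,1,0,0,1,1,0,0,0,0,2,0,1,1,0,1,0,0,0,1,1,2,0,0]
Step 6: insert npx at [23, 31, 32] -> counters=[1,0,1,0,0,0,0,0,0,0,1,0,1,0,0,1,1,0,0,0,0,2,0,2,1,0,1,0,0,0,1,2,3,0,0]
Step 7: delete npx at [23, 31, 32] -> counters=[1,0,1,0,0,0,0,0,0,0,1,0,1,0,0,1,1,0,0,0,0,2,0,1,1,0,1,0,0,0,1,1,2,0,0]
Step 8: insert npx at [23, 31, 32] -> counters=[1,0,1,0,0,0,0,0,0,0,1,0,1,0,0,1,1,0,0,0,0,2,0,2,1,0,1,0,0,0,1,2,3,0,0]
Step 9: insert or at [2, 24, 30] -> counters=[1,0,2,0,0,0,0,0,0,0,1,0,1,0,0,1,1,0,0,0,0,2,0,2,2,0,1,0,0,0,2,2,3,0,0]
Step 10: delete r at [21, 26, 32] -> counters=[1,0,2,0,0,0,0,0,0,0,1,0,1,0,0,1,1,0,0,0,0,1,0,2,2,0,0,0,0,0,2,2,2,0,0]
Step 11: insert r at [21, 26, 32] -> counters=[1,0,2,0,0,0,0,0,0,0,1,0,1,0,0,1,1,0,0,0,0,2,0,2,2,0,1,0,0,0,2,2,3,0,0]
Step 12: delete r at [21, 26, 32] -> counters=[1,0,2,0,0,0,0,0,0,0,1,0,1,0,0,1,1,0,0,0,0,1,0,2,2,0,0,0,0,0,2,2,2,0,0]
Step 13: delete npx at [23, 31, 32] -> counters=[1,0,2,0,0,0,0,0,0,0,1,0,1,0,0,1,1,0,0,0,0,1,0,1,2,0,0,0,0,0,2,1,1,0,0]
Step 14: insert npx at [23, 31, 32] -> counters=[1,0,2,0,0,0,0,0,0,0,1,0,1,0,0,1,1,0,0,0,0,1,0,2,2,0,0,0,0,0,2,2,2,0,0]
Step 15: insert npx at [23, 31, 32] -> counters=[1,0,2,0,0,0,0,0,0,0,1,0,1,0,0,1,1,0,0,0,0,1,0,3,2,0,0,0,0,0,2,3,3,0,0]
Step 16: insert npx at [23, 31, 32] -> counters=[1,0,2,0,0,0,0,0,0,0,1,0,1,0,0,1,1,0,0,0,0,1,0,4,2,0,0,0,0,0,2,4,4,0,0]
Step 17: insert r at [21, 26, 32] -> counters=[1,0,2,0,0,0,0,0,0,0,1,0,1,0,0,1,1,0,0,0,0,2,0,4,2,0,1,0,0,0,2,4,5,0,0]
Step 18: delete kf at [10, 16, 21] -> counters=[1,0,2,0,0,0,0,0,0,0,0,0,1,0,0,1,0,0,0,0,0,1,0,4,2,0,1,0,0,0,2,4,5,0,0]
Step 19: insert or at [2, 24, 30] -> counters=[1,0,3,0,0,0,0,0,0,0,0,0,1,0,0,1,0,0,0,0,0,1,0,4,3,0,1,0,0,0,3,4,5,0,0]
Step 20: insert kf at [10, 16, 21] -> counters=[1,0,3,0,0,0,0,0,0,0,1,0,1,0,0,1,1,0,0,0,0,2,0,4,3,0,1,0,0,0,3,4,5,0,0]
Step 21: insert ij at [0, 12, 15] -> counters=[2,0,3,0,0,0,0,0,0,0,1,0,2,0,0,2,1,0,0,0,0,2,0,4,3,0,1,0,0,0,3,4,5,0,0]
Step 22: insert npx at [23, 31, 32] -> counters=[2,0,3,0,0,0,0,0,0,0,1,0,2,0,0,2,1,0,0,0,0,2,0,5,3,0,1,0,0,0,3,5,6,0,0]
Step 23: delete ij at [0, 12, 15] -> counters=[1,0,3,0,0,0,0,0,0,0,1,0,1,0,0,1,1,0,0,0,0,2,0,5,3,0,1,0,0,0,3,5,6,0,0]
Step 24: insert or at [2, 24, 30] -> counters=[1,0,4,0,0,0,0,0,0,0,1,0,1,0,0,1,1,0,0,0,0,2,0,5,4,0,1,0,0,0,4,5,6,0,0]
Query ij: check counters[0]=1 counters[12]=1 counters[15]=1 -> maybe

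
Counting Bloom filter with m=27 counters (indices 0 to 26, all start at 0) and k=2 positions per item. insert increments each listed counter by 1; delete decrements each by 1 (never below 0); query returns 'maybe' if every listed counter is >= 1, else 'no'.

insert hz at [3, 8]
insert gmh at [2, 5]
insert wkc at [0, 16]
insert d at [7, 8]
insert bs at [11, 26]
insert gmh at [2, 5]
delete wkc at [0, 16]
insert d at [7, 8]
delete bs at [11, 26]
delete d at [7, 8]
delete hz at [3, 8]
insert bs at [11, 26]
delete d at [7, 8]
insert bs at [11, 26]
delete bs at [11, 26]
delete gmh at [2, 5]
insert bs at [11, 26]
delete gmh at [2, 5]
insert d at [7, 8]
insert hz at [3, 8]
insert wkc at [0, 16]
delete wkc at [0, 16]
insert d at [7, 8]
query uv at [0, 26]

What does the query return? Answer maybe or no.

Answer: no

Derivation:
Step 1: insert hz at [3, 8] -> counters=[0,0,0,1,0,0,0,0,1,0,0,0,0,0,0,0,0,0,0,0,0,0,0,0,0,0,0]
Step 2: insert gmh at [2, 5] -> counters=[0,0,1,1,0,1,0,0,1,0,0,0,0,0,0,0,0,0,0,0,0,0,0,0,0,0,0]
Step 3: insert wkc at [0, 16] -> counters=[1,0,1,1,0,1,0,0,1,0,0,0,0,0,0,0,1,0,0,0,0,0,0,0,0,0,0]
Step 4: insert d at [7, 8] -> counters=[1,0,1,1,0,1,0,1,2,0,0,0,0,0,0,0,1,0,0,0,0,0,0,0,0,0,0]
Step 5: insert bs at [11, 26] -> counters=[1,0,1,1,0,1,0,1,2,0,0,1,0,0,0,0,1,0,0,0,0,0,0,0,0,0,1]
Step 6: insert gmh at [2, 5] -> counters=[1,0,2,1,0,2,0,1,2,0,0,1,0,0,0,0,1,0,0,0,0,0,0,0,0,0,1]
Step 7: delete wkc at [0, 16] -> counters=[0,0,2,1,0,2,0,1,2,0,0,1,0,0,0,0,0,0,0,0,0,0,0,0,0,0,1]
Step 8: insert d at [7, 8] -> counters=[0,0,2,1,0,2,0,2,3,0,0,1,0,0,0,0,0,0,0,0,0,0,0,0,0,0,1]
Step 9: delete bs at [11, 26] -> counters=[0,0,2,1,0,2,0,2,3,0,0,0,0,0,0,0,0,0,0,0,0,0,0,0,0,0,0]
Step 10: delete d at [7, 8] -> counters=[0,0,2,1,0,2,0,1,2,0,0,0,0,0,0,0,0,0,0,0,0,0,0,0,0,0,0]
Step 11: delete hz at [3, 8] -> counters=[0,0,2,0,0,2,0,1,1,0,0,0,0,0,0,0,0,0,0,0,0,0,0,0,0,0,0]
Step 12: insert bs at [11, 26] -> counters=[0,0,2,0,0,2,0,1,1,0,0,1,0,0,0,0,0,0,0,0,0,0,0,0,0,0,1]
Step 13: delete d at [7, 8] -> counters=[0,0,2,0,0,2,0,0,0,0,0,1,0,0,0,0,0,0,0,0,0,0,0,0,0,0,1]
Step 14: insert bs at [11, 26] -> counters=[0,0,2,0,0,2,0,0,0,0,0,2,0,0,0,0,0,0,0,0,0,0,0,0,0,0,2]
Step 15: delete bs at [11, 26] -> counters=[0,0,2,0,0,2,0,0,0,0,0,1,0,0,0,0,0,0,0,0,0,0,0,0,0,0,1]
Step 16: delete gmh at [2, 5] -> counters=[0,0,1,0,0,1,0,0,0,0,0,1,0,0,0,0,0,0,0,0,0,0,0,0,0,0,1]
Step 17: insert bs at [11, 26] -> counters=[0,0,1,0,0,1,0,0,0,0,0,2,0,0,0,0,0,0,0,0,0,0,0,0,0,0,2]
Step 18: delete gmh at [2, 5] -> counters=[0,0,0,0,0,0,0,0,0,0,0,2,0,0,0,0,0,0,0,0,0,0,0,0,0,0,2]
Step 19: insert d at [7, 8] -> counters=[0,0,0,0,0,0,0,1,1,0,0,2,0,0,0,0,0,0,0,0,0,0,0,0,0,0,2]
Step 20: insert hz at [3, 8] -> counters=[0,0,0,1,0,0,0,1,2,0,0,2,0,0,0,0,0,0,0,0,0,0,0,0,0,0,2]
Step 21: insert wkc at [0, 16] -> counters=[1,0,0,1,0,0,0,1,2,0,0,2,0,0,0,0,1,0,0,0,0,0,0,0,0,0,2]
Step 22: delete wkc at [0, 16] -> counters=[0,0,0,1,0,0,0,1,2,0,0,2,0,0,0,0,0,0,0,0,0,0,0,0,0,0,2]
Step 23: insert d at [7, 8] -> counters=[0,0,0,1,0,0,0,2,3,0,0,2,0,0,0,0,0,0,0,0,0,0,0,0,0,0,2]
Query uv: check counters[0]=0 counters[26]=2 -> no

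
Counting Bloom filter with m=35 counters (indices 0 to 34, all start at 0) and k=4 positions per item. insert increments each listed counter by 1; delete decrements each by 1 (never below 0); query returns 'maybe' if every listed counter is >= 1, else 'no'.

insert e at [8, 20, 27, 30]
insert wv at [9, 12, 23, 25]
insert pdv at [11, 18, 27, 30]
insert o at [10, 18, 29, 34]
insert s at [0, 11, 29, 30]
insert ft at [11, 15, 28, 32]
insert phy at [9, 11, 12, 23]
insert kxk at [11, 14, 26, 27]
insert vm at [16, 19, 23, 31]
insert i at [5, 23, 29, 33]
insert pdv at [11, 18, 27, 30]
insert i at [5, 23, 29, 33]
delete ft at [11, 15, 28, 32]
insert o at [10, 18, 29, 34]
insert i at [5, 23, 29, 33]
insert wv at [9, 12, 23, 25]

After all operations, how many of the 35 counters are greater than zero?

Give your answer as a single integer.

Answer: 21

Derivation:
Step 1: insert e at [8, 20, 27, 30] -> counters=[0,0,0,0,0,0,0,0,1,0,0,0,0,0,0,0,0,0,0,0,1,0,0,0,0,0,0,1,0,0,1,0,0,0,0]
Step 2: insert wv at [9, 12, 23, 25] -> counters=[0,0,0,0,0,0,0,0,1,1,0,0,1,0,0,0,0,0,0,0,1,0,0,1,0,1,0,1,0,0,1,0,0,0,0]
Step 3: insert pdv at [11, 18, 27, 30] -> counters=[0,0,0,0,0,0,0,0,1,1,0,1,1,0,0,0,0,0,1,0,1,0,0,1,0,1,0,2,0,0,2,0,0,0,0]
Step 4: insert o at [10, 18, 29, 34] -> counters=[0,0,0,0,0,0,0,0,1,1,1,1,1,0,0,0,0,0,2,0,1,0,0,1,0,1,0,2,0,1,2,0,0,0,1]
Step 5: insert s at [0, 11, 29, 30] -> counters=[1,0,0,0,0,0,0,0,1,1,1,2,1,0,0,0,0,0,2,0,1,0,0,1,0,1,0,2,0,2,3,0,0,0,1]
Step 6: insert ft at [11, 15, 28, 32] -> counters=[1,0,0,0,0,0,0,0,1,1,1,3,1,0,0,1,0,0,2,0,1,0,0,1,0,1,0,2,1,2,3,0,1,0,1]
Step 7: insert phy at [9, 11, 12, 23] -> counters=[1,0,0,0,0,0,0,0,1,2,1,4,2,0,0,1,0,0,2,0,1,0,0,2,0,1,0,2,1,2,3,0,1,0,1]
Step 8: insert kxk at [11, 14, 26, 27] -> counters=[1,0,0,0,0,0,0,0,1,2,1,5,2,0,1,1,0,0,2,0,1,0,0,2,0,1,1,3,1,2,3,0,1,0,1]
Step 9: insert vm at [16, 19, 23, 31] -> counters=[1,0,0,0,0,0,0,0,1,2,1,5,2,0,1,1,1,0,2,1,1,0,0,3,0,1,1,3,1,2,3,1,1,0,1]
Step 10: insert i at [5, 23, 29, 33] -> counters=[1,0,0,0,0,1,0,0,1,2,1,5,2,0,1,1,1,0,2,1,1,0,0,4,0,1,1,3,1,3,3,1,1,1,1]
Step 11: insert pdv at [11, 18, 27, 30] -> counters=[1,0,0,0,0,1,0,0,1,2,1,6,2,0,1,1,1,0,3,1,1,0,0,4,0,1,1,4,1,3,4,1,1,1,1]
Step 12: insert i at [5, 23, 29, 33] -> counters=[1,0,0,0,0,2,0,0,1,2,1,6,2,0,1,1,1,0,3,1,1,0,0,5,0,1,1,4,1,4,4,1,1,2,1]
Step 13: delete ft at [11, 15, 28, 32] -> counters=[1,0,0,0,0,2,0,0,1,2,1,5,2,0,1,0,1,0,3,1,1,0,0,5,0,1,1,4,0,4,4,1,0,2,1]
Step 14: insert o at [10, 18, 29, 34] -> counters=[1,0,0,0,0,2,0,0,1,2,2,5,2,0,1,0,1,0,4,1,1,0,0,5,0,1,1,4,0,5,4,1,0,2,2]
Step 15: insert i at [5, 23, 29, 33] -> counters=[1,0,0,0,0,3,0,0,1,2,2,5,2,0,1,0,1,0,4,1,1,0,0,6,0,1,1,4,0,6,4,1,0,3,2]
Step 16: insert wv at [9, 12, 23, 25] -> counters=[1,0,0,0,0,3,0,0,1,3,2,5,3,0,1,0,1,0,4,1,1,0,0,7,0,2,1,4,0,6,4,1,0,3,2]
Final counters=[1,0,0,0,0,3,0,0,1,3,2,5,3,0,1,0,1,0,4,1,1,0,0,7,0,2,1,4,0,6,4,1,0,3,2] -> 21 nonzero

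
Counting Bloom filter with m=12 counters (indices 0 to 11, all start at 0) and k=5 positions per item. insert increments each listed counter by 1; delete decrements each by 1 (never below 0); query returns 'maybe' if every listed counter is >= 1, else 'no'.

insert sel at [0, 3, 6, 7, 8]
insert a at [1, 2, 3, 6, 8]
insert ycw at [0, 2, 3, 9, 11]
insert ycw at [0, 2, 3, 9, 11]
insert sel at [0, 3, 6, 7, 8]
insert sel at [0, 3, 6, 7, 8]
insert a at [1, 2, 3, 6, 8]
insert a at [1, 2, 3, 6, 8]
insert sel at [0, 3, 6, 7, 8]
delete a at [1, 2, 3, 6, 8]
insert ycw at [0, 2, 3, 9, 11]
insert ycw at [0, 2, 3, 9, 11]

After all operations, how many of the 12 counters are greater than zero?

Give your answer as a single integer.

Step 1: insert sel at [0, 3, 6, 7, 8] -> counters=[1,0,0,1,0,0,1,1,1,0,0,0]
Step 2: insert a at [1, 2, 3, 6, 8] -> counters=[1,1,1,2,0,0,2,1,2,0,0,0]
Step 3: insert ycw at [0, 2, 3, 9, 11] -> counters=[2,1,2,3,0,0,2,1,2,1,0,1]
Step 4: insert ycw at [0, 2, 3, 9, 11] -> counters=[3,1,3,4,0,0,2,1,2,2,0,2]
Step 5: insert sel at [0, 3, 6, 7, 8] -> counters=[4,1,3,5,0,0,3,2,3,2,0,2]
Step 6: insert sel at [0, 3, 6, 7, 8] -> counters=[5,1,3,6,0,0,4,3,4,2,0,2]
Step 7: insert a at [1, 2, 3, 6, 8] -> counters=[5,2,4,7,0,0,5,3,5,2,0,2]
Step 8: insert a at [1, 2, 3, 6, 8] -> counters=[5,3,5,8,0,0,6,3,6,2,0,2]
Step 9: insert sel at [0, 3, 6, 7, 8] -> counters=[6,3,5,9,0,0,7,4,7,2,0,2]
Step 10: delete a at [1, 2, 3, 6, 8] -> counters=[6,2,4,8,0,0,6,4,6,2,0,2]
Step 11: insert ycw at [0, 2, 3, 9, 11] -> counters=[7,2,5,9,0,0,6,4,6,3,0,3]
Step 12: insert ycw at [0, 2, 3, 9, 11] -> counters=[8,2,6,10,0,0,6,4,6,4,0,4]
Final counters=[8,2,6,10,0,0,6,4,6,4,0,4] -> 9 nonzero

Answer: 9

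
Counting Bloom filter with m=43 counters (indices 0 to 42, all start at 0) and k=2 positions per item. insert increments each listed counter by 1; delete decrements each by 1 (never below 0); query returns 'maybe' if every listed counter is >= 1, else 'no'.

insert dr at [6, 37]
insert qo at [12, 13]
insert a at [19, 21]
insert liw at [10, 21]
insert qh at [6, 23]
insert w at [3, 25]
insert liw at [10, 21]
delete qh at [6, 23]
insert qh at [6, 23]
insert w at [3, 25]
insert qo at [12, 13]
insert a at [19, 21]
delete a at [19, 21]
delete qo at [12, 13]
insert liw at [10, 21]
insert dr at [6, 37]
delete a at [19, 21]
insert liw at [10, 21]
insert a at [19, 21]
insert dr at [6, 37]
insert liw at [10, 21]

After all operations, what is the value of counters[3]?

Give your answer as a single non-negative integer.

Step 1: insert dr at [6, 37] -> counters=[0,0,0,0,0,0,1,0,0,0,0,0,0,0,0,0,0,0,0,0,0,0,0,0,0,0,0,0,0,0,0,0,0,0,0,0,0,1,0,0,0,0,0]
Step 2: insert qo at [12, 13] -> counters=[0,0,0,0,0,0,1,0,0,0,0,0,1,1,0,0,0,0,0,0,0,0,0,0,0,0,0,0,0,0,0,0,0,0,0,0,0,1,0,0,0,0,0]
Step 3: insert a at [19, 21] -> counters=[0,0,0,0,0,0,1,0,0,0,0,0,1,1,0,0,0,0,0,1,0,1,0,0,0,0,0,0,0,0,0,0,0,0,0,0,0,1,0,0,0,0,0]
Step 4: insert liw at [10, 21] -> counters=[0,0,0,0,0,0,1,0,0,0,1,0,1,1,0,0,0,0,0,1,0,2,0,0,0,0,0,0,0,0,0,0,0,0,0,0,0,1,0,0,0,0,0]
Step 5: insert qh at [6, 23] -> counters=[0,0,0,0,0,0,2,0,0,0,1,0,1,1,0,0,0,0,0,1,0,2,0,1,0,0,0,0,0,0,0,0,0,0,0,0,0,1,0,0,0,0,0]
Step 6: insert w at [3, 25] -> counters=[0,0,0,1,0,0,2,0,0,0,1,0,1,1,0,0,0,0,0,1,0,2,0,1,0,1,0,0,0,0,0,0,0,0,0,0,0,1,0,0,0,0,0]
Step 7: insert liw at [10, 21] -> counters=[0,0,0,1,0,0,2,0,0,0,2,0,1,1,0,0,0,0,0,1,0,3,0,1,0,1,0,0,0,0,0,0,0,0,0,0,0,1,0,0,0,0,0]
Step 8: delete qh at [6, 23] -> counters=[0,0,0,1,0,0,1,0,0,0,2,0,1,1,0,0,0,0,0,1,0,3,0,0,0,1,0,0,0,0,0,0,0,0,0,0,0,1,0,0,0,0,0]
Step 9: insert qh at [6, 23] -> counters=[0,0,0,1,0,0,2,0,0,0,2,0,1,1,0,0,0,0,0,1,0,3,0,1,0,1,0,0,0,0,0,0,0,0,0,0,0,1,0,0,0,0,0]
Step 10: insert w at [3, 25] -> counters=[0,0,0,2,0,0,2,0,0,0,2,0,1,1,0,0,0,0,0,1,0,3,0,1,0,2,0,0,0,0,0,0,0,0,0,0,0,1,0,0,0,0,0]
Step 11: insert qo at [12, 13] -> counters=[0,0,0,2,0,0,2,0,0,0,2,0,2,2,0,0,0,0,0,1,0,3,0,1,0,2,0,0,0,0,0,0,0,0,0,0,0,1,0,0,0,0,0]
Step 12: insert a at [19, 21] -> counters=[0,0,0,2,0,0,2,0,0,0,2,0,2,2,0,0,0,0,0,2,0,4,0,1,0,2,0,0,0,0,0,0,0,0,0,0,0,1,0,0,0,0,0]
Step 13: delete a at [19, 21] -> counters=[0,0,0,2,0,0,2,0,0,0,2,0,2,2,0,0,0,0,0,1,0,3,0,1,0,2,0,0,0,0,0,0,0,0,0,0,0,1,0,0,0,0,0]
Step 14: delete qo at [12, 13] -> counters=[0,0,0,2,0,0,2,0,0,0,2,0,1,1,0,0,0,0,0,1,0,3,0,1,0,2,0,0,0,0,0,0,0,0,0,0,0,1,0,0,0,0,0]
Step 15: insert liw at [10, 21] -> counters=[0,0,0,2,0,0,2,0,0,0,3,0,1,1,0,0,0,0,0,1,0,4,0,1,0,2,0,0,0,0,0,0,0,0,0,0,0,1,0,0,0,0,0]
Step 16: insert dr at [6, 37] -> counters=[0,0,0,2,0,0,3,0,0,0,3,0,1,1,0,0,0,0,0,1,0,4,0,1,0,2,0,0,0,0,0,0,0,0,0,0,0,2,0,0,0,0,0]
Step 17: delete a at [19, 21] -> counters=[0,0,0,2,0,0,3,0,0,0,3,0,1,1,0,0,0,0,0,0,0,3,0,1,0,2,0,0,0,0,0,0,0,0,0,0,0,2,0,0,0,0,0]
Step 18: insert liw at [10, 21] -> counters=[0,0,0,2,0,0,3,0,0,0,4,0,1,1,0,0,0,0,0,0,0,4,0,1,0,2,0,0,0,0,0,0,0,0,0,0,0,2,0,0,0,0,0]
Step 19: insert a at [19, 21] -> counters=[0,0,0,2,0,0,3,0,0,0,4,0,1,1,0,0,0,0,0,1,0,5,0,1,0,2,0,0,0,0,0,0,0,0,0,0,0,2,0,0,0,0,0]
Step 20: insert dr at [6, 37] -> counters=[0,0,0,2,0,0,4,0,0,0,4,0,1,1,0,0,0,0,0,1,0,5,0,1,0,2,0,0,0,0,0,0,0,0,0,0,0,3,0,0,0,0,0]
Step 21: insert liw at [10, 21] -> counters=[0,0,0,2,0,0,4,0,0,0,5,0,1,1,0,0,0,0,0,1,0,6,0,1,0,2,0,0,0,0,0,0,0,0,0,0,0,3,0,0,0,0,0]
Final counters=[0,0,0,2,0,0,4,0,0,0,5,0,1,1,0,0,0,0,0,1,0,6,0,1,0,2,0,0,0,0,0,0,0,0,0,0,0,3,0,0,0,0,0] -> counters[3]=2

Answer: 2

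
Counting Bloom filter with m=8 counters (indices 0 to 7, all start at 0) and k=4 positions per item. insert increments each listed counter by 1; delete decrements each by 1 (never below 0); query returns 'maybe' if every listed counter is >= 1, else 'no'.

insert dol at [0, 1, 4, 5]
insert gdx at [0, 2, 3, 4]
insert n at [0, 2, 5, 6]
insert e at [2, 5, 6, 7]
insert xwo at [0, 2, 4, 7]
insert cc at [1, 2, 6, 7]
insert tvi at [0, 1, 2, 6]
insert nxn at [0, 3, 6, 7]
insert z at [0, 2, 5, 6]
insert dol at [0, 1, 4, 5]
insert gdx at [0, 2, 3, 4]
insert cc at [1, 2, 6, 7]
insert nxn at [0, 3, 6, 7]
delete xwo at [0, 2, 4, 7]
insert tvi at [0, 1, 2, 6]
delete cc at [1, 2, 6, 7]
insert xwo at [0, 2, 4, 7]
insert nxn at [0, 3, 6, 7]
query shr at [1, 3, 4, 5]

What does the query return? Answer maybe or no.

Step 1: insert dol at [0, 1, 4, 5] -> counters=[1,1,0,0,1,1,0,0]
Step 2: insert gdx at [0, 2, 3, 4] -> counters=[2,1,1,1,2,1,0,0]
Step 3: insert n at [0, 2, 5, 6] -> counters=[3,1,2,1,2,2,1,0]
Step 4: insert e at [2, 5, 6, 7] -> counters=[3,1,3,1,2,3,2,1]
Step 5: insert xwo at [0, 2, 4, 7] -> counters=[4,1,4,1,3,3,2,2]
Step 6: insert cc at [1, 2, 6, 7] -> counters=[4,2,5,1,3,3,3,3]
Step 7: insert tvi at [0, 1, 2, 6] -> counters=[5,3,6,1,3,3,4,3]
Step 8: insert nxn at [0, 3, 6, 7] -> counters=[6,3,6,2,3,3,5,4]
Step 9: insert z at [0, 2, 5, 6] -> counters=[7,3,7,2,3,4,6,4]
Step 10: insert dol at [0, 1, 4, 5] -> counters=[8,4,7,2,4,5,6,4]
Step 11: insert gdx at [0, 2, 3, 4] -> counters=[9,4,8,3,5,5,6,4]
Step 12: insert cc at [1, 2, 6, 7] -> counters=[9,5,9,3,5,5,7,5]
Step 13: insert nxn at [0, 3, 6, 7] -> counters=[10,5,9,4,5,5,8,6]
Step 14: delete xwo at [0, 2, 4, 7] -> counters=[9,5,8,4,4,5,8,5]
Step 15: insert tvi at [0, 1, 2, 6] -> counters=[10,6,9,4,4,5,9,5]
Step 16: delete cc at [1, 2, 6, 7] -> counters=[10,5,8,4,4,5,8,4]
Step 17: insert xwo at [0, 2, 4, 7] -> counters=[11,5,9,4,5,5,8,5]
Step 18: insert nxn at [0, 3, 6, 7] -> counters=[12,5,9,5,5,5,9,6]
Query shr: check counters[1]=5 counters[3]=5 counters[4]=5 counters[5]=5 -> maybe

Answer: maybe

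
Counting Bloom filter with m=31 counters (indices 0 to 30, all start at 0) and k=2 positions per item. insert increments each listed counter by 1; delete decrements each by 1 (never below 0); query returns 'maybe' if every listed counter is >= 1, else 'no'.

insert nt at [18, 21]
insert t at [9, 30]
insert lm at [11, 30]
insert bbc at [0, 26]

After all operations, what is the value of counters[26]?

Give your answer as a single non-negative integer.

Step 1: insert nt at [18, 21] -> counters=[0,0,0,0,0,0,0,0,0,0,0,0,0,0,0,0,0,0,1,0,0,1,0,0,0,0,0,0,0,0,0]
Step 2: insert t at [9, 30] -> counters=[0,0,0,0,0,0,0,0,0,1,0,0,0,0,0,0,0,0,1,0,0,1,0,0,0,0,0,0,0,0,1]
Step 3: insert lm at [11, 30] -> counters=[0,0,0,0,0,0,0,0,0,1,0,1,0,0,0,0,0,0,1,0,0,1,0,0,0,0,0,0,0,0,2]
Step 4: insert bbc at [0, 26] -> counters=[1,0,0,0,0,0,0,0,0,1,0,1,0,0,0,0,0,0,1,0,0,1,0,0,0,0,1,0,0,0,2]
Final counters=[1,0,0,0,0,0,0,0,0,1,0,1,0,0,0,0,0,0,1,0,0,1,0,0,0,0,1,0,0,0,2] -> counters[26]=1

Answer: 1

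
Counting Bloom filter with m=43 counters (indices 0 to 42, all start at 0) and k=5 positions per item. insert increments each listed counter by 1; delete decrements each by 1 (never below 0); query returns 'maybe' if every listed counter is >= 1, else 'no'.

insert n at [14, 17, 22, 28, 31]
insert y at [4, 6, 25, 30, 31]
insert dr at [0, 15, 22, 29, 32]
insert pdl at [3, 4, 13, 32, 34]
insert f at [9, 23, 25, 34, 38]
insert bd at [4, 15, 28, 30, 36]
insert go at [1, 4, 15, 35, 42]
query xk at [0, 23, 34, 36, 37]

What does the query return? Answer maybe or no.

Step 1: insert n at [14, 17, 22, 28, 31] -> counters=[0,0,0,0,0,0,0,0,0,0,0,0,0,0,1,0,0,1,0,0,0,0,1,0,0,0,0,0,1,0,0,1,0,0,0,0,0,0,0,0,0,0,0]
Step 2: insert y at [4, 6, 25, 30, 31] -> counters=[0,0,0,0,1,0,1,0,0,0,0,0,0,0,1,0,0,1,0,0,0,0,1,0,0,1,0,0,1,0,1,2,0,0,0,0,0,0,0,0,0,0,0]
Step 3: insert dr at [0, 15, 22, 29, 32] -> counters=[1,0,0,0,1,0,1,0,0,0,0,0,0,0,1,1,0,1,0,0,0,0,2,0,0,1,0,0,1,1,1,2,1,0,0,0,0,0,0,0,0,0,0]
Step 4: insert pdl at [3, 4, 13, 32, 34] -> counters=[1,0,0,1,2,0,1,0,0,0,0,0,0,1,1,1,0,1,0,0,0,0,2,0,0,1,0,0,1,1,1,2,2,0,1,0,0,0,0,0,0,0,0]
Step 5: insert f at [9, 23, 25, 34, 38] -> counters=[1,0,0,1,2,0,1,0,0,1,0,0,0,1,1,1,0,1,0,0,0,0,2,1,0,2,0,0,1,1,1,2,2,0,2,0,0,0,1,0,0,0,0]
Step 6: insert bd at [4, 15, 28, 30, 36] -> counters=[1,0,0,1,3,0,1,0,0,1,0,0,0,1,1,2,0,1,0,0,0,0,2,1,0,2,0,0,2,1,2,2,2,0,2,0,1,0,1,0,0,0,0]
Step 7: insert go at [1, 4, 15, 35, 42] -> counters=[1,1,0,1,4,0,1,0,0,1,0,0,0,1,1,3,0,1,0,0,0,0,2,1,0,2,0,0,2,1,2,2,2,0,2,1,1,0,1,0,0,0,1]
Query xk: check counters[0]=1 counters[23]=1 counters[34]=2 counters[36]=1 counters[37]=0 -> no

Answer: no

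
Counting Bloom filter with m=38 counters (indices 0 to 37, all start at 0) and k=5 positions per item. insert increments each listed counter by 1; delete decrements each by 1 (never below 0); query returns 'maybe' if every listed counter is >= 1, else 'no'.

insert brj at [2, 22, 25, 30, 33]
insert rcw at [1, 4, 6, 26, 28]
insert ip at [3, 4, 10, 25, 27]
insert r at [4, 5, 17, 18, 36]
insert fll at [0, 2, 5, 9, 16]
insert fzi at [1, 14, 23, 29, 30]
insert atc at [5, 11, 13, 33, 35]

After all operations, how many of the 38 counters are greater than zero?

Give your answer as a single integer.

Answer: 26

Derivation:
Step 1: insert brj at [2, 22, 25, 30, 33] -> counters=[0,0,1,0,0,0,0,0,0,0,0,0,0,0,0,0,0,0,0,0,0,0,1,0,0,1,0,0,0,0,1,0,0,1,0,0,0,0]
Step 2: insert rcw at [1, 4, 6, 26, 28] -> counters=[0,1,1,0,1,0,1,0,0,0,0,0,0,0,0,0,0,0,0,0,0,0,1,0,0,1,1,0,1,0,1,0,0,1,0,0,0,0]
Step 3: insert ip at [3, 4, 10, 25, 27] -> counters=[0,1,1,1,2,0,1,0,0,0,1,0,0,0,0,0,0,0,0,0,0,0,1,0,0,2,1,1,1,0,1,0,0,1,0,0,0,0]
Step 4: insert r at [4, 5, 17, 18, 36] -> counters=[0,1,1,1,3,1,1,0,0,0,1,0,0,0,0,0,0,1,1,0,0,0,1,0,0,2,1,1,1,0,1,0,0,1,0,0,1,0]
Step 5: insert fll at [0, 2, 5, 9, 16] -> counters=[1,1,2,1,3,2,1,0,0,1,1,0,0,0,0,0,1,1,1,0,0,0,1,0,0,2,1,1,1,0,1,0,0,1,0,0,1,0]
Step 6: insert fzi at [1, 14, 23, 29, 30] -> counters=[1,2,2,1,3,2,1,0,0,1,1,0,0,0,1,0,1,1,1,0,0,0,1,1,0,2,1,1,1,1,2,0,0,1,0,0,1,0]
Step 7: insert atc at [5, 11, 13, 33, 35] -> counters=[1,2,2,1,3,3,1,0,0,1,1,1,0,1,1,0,1,1,1,0,0,0,1,1,0,2,1,1,1,1,2,0,0,2,0,1,1,0]
Final counters=[1,2,2,1,3,3,1,0,0,1,1,1,0,1,1,0,1,1,1,0,0,0,1,1,0,2,1,1,1,1,2,0,0,2,0,1,1,0] -> 26 nonzero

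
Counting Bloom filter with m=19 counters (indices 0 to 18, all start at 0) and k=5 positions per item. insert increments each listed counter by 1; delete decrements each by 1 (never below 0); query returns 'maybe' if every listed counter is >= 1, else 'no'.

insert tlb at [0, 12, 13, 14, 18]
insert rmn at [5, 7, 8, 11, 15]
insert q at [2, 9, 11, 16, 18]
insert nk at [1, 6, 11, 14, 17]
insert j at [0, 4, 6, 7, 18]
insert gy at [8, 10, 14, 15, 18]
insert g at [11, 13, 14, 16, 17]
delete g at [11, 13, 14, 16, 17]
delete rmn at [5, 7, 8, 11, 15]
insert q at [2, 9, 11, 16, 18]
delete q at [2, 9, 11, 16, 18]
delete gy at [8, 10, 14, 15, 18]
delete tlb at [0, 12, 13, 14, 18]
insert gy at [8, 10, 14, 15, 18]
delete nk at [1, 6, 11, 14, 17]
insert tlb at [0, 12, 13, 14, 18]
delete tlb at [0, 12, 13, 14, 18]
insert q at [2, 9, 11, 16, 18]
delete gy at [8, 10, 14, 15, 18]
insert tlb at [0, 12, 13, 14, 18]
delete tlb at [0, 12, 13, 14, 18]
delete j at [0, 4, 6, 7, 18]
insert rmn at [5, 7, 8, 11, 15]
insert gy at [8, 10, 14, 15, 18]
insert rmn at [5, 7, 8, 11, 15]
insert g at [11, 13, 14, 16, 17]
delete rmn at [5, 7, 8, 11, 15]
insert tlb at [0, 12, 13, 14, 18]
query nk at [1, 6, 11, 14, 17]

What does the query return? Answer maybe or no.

Step 1: insert tlb at [0, 12, 13, 14, 18] -> counters=[1,0,0,0,0,0,0,0,0,0,0,0,1,1,1,0,0,0,1]
Step 2: insert rmn at [5, 7, 8, 11, 15] -> counters=[1,0,0,0,0,1,0,1,1,0,0,1,1,1,1,1,0,0,1]
Step 3: insert q at [2, 9, 11, 16, 18] -> counters=[1,0,1,0,0,1,0,1,1,1,0,2,1,1,1,1,1,0,2]
Step 4: insert nk at [1, 6, 11, 14, 17] -> counters=[1,1,1,0,0,1,1,1,1,1,0,3,1,1,2,1,1,1,2]
Step 5: insert j at [0, 4, 6, 7, 18] -> counters=[2,1,1,0,1,1,2,2,1,1,0,3,1,1,2,1,1,1,3]
Step 6: insert gy at [8, 10, 14, 15, 18] -> counters=[2,1,1,0,1,1,2,2,2,1,1,3,1,1,3,2,1,1,4]
Step 7: insert g at [11, 13, 14, 16, 17] -> counters=[2,1,1,0,1,1,2,2,2,1,1,4,1,2,4,2,2,2,4]
Step 8: delete g at [11, 13, 14, 16, 17] -> counters=[2,1,1,0,1,1,2,2,2,1,1,3,1,1,3,2,1,1,4]
Step 9: delete rmn at [5, 7, 8, 11, 15] -> counters=[2,1,1,0,1,0,2,1,1,1,1,2,1,1,3,1,1,1,4]
Step 10: insert q at [2, 9, 11, 16, 18] -> counters=[2,1,2,0,1,0,2,1,1,2,1,3,1,1,3,1,2,1,5]
Step 11: delete q at [2, 9, 11, 16, 18] -> counters=[2,1,1,0,1,0,2,1,1,1,1,2,1,1,3,1,1,1,4]
Step 12: delete gy at [8, 10, 14, 15, 18] -> counters=[2,1,1,0,1,0,2,1,0,1,0,2,1,1,2,0,1,1,3]
Step 13: delete tlb at [0, 12, 13, 14, 18] -> counters=[1,1,1,0,1,0,2,1,0,1,0,2,0,0,1,0,1,1,2]
Step 14: insert gy at [8, 10, 14, 15, 18] -> counters=[1,1,1,0,1,0,2,1,1,1,1,2,0,0,2,1,1,1,3]
Step 15: delete nk at [1, 6, 11, 14, 17] -> counters=[1,0,1,0,1,0,1,1,1,1,1,1,0,0,1,1,1,0,3]
Step 16: insert tlb at [0, 12, 13, 14, 18] -> counters=[2,0,1,0,1,0,1,1,1,1,1,1,1,1,2,1,1,0,4]
Step 17: delete tlb at [0, 12, 13, 14, 18] -> counters=[1,0,1,0,1,0,1,1,1,1,1,1,0,0,1,1,1,0,3]
Step 18: insert q at [2, 9, 11, 16, 18] -> counters=[1,0,2,0,1,0,1,1,1,2,1,2,0,0,1,1,2,0,4]
Step 19: delete gy at [8, 10, 14, 15, 18] -> counters=[1,0,2,0,1,0,1,1,0,2,0,2,0,0,0,0,2,0,3]
Step 20: insert tlb at [0, 12, 13, 14, 18] -> counters=[2,0,2,0,1,0,1,1,0,2,0,2,1,1,1,0,2,0,4]
Step 21: delete tlb at [0, 12, 13, 14, 18] -> counters=[1,0,2,0,1,0,1,1,0,2,0,2,0,0,0,0,2,0,3]
Step 22: delete j at [0, 4, 6, 7, 18] -> counters=[0,0,2,0,0,0,0,0,0,2,0,2,0,0,0,0,2,0,2]
Step 23: insert rmn at [5, 7, 8, 11, 15] -> counters=[0,0,2,0,0,1,0,1,1,2,0,3,0,0,0,1,2,0,2]
Step 24: insert gy at [8, 10, 14, 15, 18] -> counters=[0,0,2,0,0,1,0,1,2,2,1,3,0,0,1,2,2,0,3]
Step 25: insert rmn at [5, 7, 8, 11, 15] -> counters=[0,0,2,0,0,2,0,2,3,2,1,4,0,0,1,3,2,0,3]
Step 26: insert g at [11, 13, 14, 16, 17] -> counters=[0,0,2,0,0,2,0,2,3,2,1,5,0,1,2,3,3,1,3]
Step 27: delete rmn at [5, 7, 8, 11, 15] -> counters=[0,0,2,0,0,1,0,1,2,2,1,4,0,1,2,2,3,1,3]
Step 28: insert tlb at [0, 12, 13, 14, 18] -> counters=[1,0,2,0,0,1,0,1,2,2,1,4,1,2,3,2,3,1,4]
Query nk: check counters[1]=0 counters[6]=0 counters[11]=4 counters[14]=3 counters[17]=1 -> no

Answer: no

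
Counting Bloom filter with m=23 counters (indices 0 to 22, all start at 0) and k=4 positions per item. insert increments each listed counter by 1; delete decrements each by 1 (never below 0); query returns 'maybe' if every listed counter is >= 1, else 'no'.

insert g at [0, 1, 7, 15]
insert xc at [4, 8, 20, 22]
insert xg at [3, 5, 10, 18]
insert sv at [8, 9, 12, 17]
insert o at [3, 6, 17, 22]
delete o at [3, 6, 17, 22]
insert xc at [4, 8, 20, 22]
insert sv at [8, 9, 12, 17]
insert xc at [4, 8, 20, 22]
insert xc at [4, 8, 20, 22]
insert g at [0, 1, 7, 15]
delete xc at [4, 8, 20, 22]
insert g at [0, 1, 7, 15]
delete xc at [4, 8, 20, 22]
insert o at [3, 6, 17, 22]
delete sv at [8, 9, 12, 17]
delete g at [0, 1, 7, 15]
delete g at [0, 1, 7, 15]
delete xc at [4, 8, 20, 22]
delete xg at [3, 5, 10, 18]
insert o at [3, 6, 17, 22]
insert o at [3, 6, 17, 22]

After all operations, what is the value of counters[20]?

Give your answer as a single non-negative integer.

Answer: 1

Derivation:
Step 1: insert g at [0, 1, 7, 15] -> counters=[1,1,0,0,0,0,0,1,0,0,0,0,0,0,0,1,0,0,0,0,0,0,0]
Step 2: insert xc at [4, 8, 20, 22] -> counters=[1,1,0,0,1,0,0,1,1,0,0,0,0,0,0,1,0,0,0,0,1,0,1]
Step 3: insert xg at [3, 5, 10, 18] -> counters=[1,1,0,1,1,1,0,1,1,0,1,0,0,0,0,1,0,0,1,0,1,0,1]
Step 4: insert sv at [8, 9, 12, 17] -> counters=[1,1,0,1,1,1,0,1,2,1,1,0,1,0,0,1,0,1,1,0,1,0,1]
Step 5: insert o at [3, 6, 17, 22] -> counters=[1,1,0,2,1,1,1,1,2,1,1,0,1,0,0,1,0,2,1,0,1,0,2]
Step 6: delete o at [3, 6, 17, 22] -> counters=[1,1,0,1,1,1,0,1,2,1,1,0,1,0,0,1,0,1,1,0,1,0,1]
Step 7: insert xc at [4, 8, 20, 22] -> counters=[1,1,0,1,2,1,0,1,3,1,1,0,1,0,0,1,0,1,1,0,2,0,2]
Step 8: insert sv at [8, 9, 12, 17] -> counters=[1,1,0,1,2,1,0,1,4,2,1,0,2,0,0,1,0,2,1,0,2,0,2]
Step 9: insert xc at [4, 8, 20, 22] -> counters=[1,1,0,1,3,1,0,1,5,2,1,0,2,0,0,1,0,2,1,0,3,0,3]
Step 10: insert xc at [4, 8, 20, 22] -> counters=[1,1,0,1,4,1,0,1,6,2,1,0,2,0,0,1,0,2,1,0,4,0,4]
Step 11: insert g at [0, 1, 7, 15] -> counters=[2,2,0,1,4,1,0,2,6,2,1,0,2,0,0,2,0,2,1,0,4,0,4]
Step 12: delete xc at [4, 8, 20, 22] -> counters=[2,2,0,1,3,1,0,2,5,2,1,0,2,0,0,2,0,2,1,0,3,0,3]
Step 13: insert g at [0, 1, 7, 15] -> counters=[3,3,0,1,3,1,0,3,5,2,1,0,2,0,0,3,0,2,1,0,3,0,3]
Step 14: delete xc at [4, 8, 20, 22] -> counters=[3,3,0,1,2,1,0,3,4,2,1,0,2,0,0,3,0,2,1,0,2,0,2]
Step 15: insert o at [3, 6, 17, 22] -> counters=[3,3,0,2,2,1,1,3,4,2,1,0,2,0,0,3,0,3,1,0,2,0,3]
Step 16: delete sv at [8, 9, 12, 17] -> counters=[3,3,0,2,2,1,1,3,3,1,1,0,1,0,0,3,0,2,1,0,2,0,3]
Step 17: delete g at [0, 1, 7, 15] -> counters=[2,2,0,2,2,1,1,2,3,1,1,0,1,0,0,2,0,2,1,0,2,0,3]
Step 18: delete g at [0, 1, 7, 15] -> counters=[1,1,0,2,2,1,1,1,3,1,1,0,1,0,0,1,0,2,1,0,2,0,3]
Step 19: delete xc at [4, 8, 20, 22] -> counters=[1,1,0,2,1,1,1,1,2,1,1,0,1,0,0,1,0,2,1,0,1,0,2]
Step 20: delete xg at [3, 5, 10, 18] -> counters=[1,1,0,1,1,0,1,1,2,1,0,0,1,0,0,1,0,2,0,0,1,0,2]
Step 21: insert o at [3, 6, 17, 22] -> counters=[1,1,0,2,1,0,2,1,2,1,0,0,1,0,0,1,0,3,0,0,1,0,3]
Step 22: insert o at [3, 6, 17, 22] -> counters=[1,1,0,3,1,0,3,1,2,1,0,0,1,0,0,1,0,4,0,0,1,0,4]
Final counters=[1,1,0,3,1,0,3,1,2,1,0,0,1,0,0,1,0,4,0,0,1,0,4] -> counters[20]=1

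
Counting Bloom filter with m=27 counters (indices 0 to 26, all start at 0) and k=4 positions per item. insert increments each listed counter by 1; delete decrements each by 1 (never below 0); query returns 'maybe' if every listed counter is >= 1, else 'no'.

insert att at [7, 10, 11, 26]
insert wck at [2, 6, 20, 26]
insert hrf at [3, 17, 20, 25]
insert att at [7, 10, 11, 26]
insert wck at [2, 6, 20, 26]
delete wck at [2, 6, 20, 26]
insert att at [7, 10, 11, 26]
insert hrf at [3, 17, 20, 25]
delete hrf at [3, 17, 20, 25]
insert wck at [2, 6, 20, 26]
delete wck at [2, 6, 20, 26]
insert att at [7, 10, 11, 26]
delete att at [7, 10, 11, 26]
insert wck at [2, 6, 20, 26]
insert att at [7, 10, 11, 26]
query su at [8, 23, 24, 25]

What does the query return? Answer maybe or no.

Step 1: insert att at [7, 10, 11, 26] -> counters=[0,0,0,0,0,0,0,1,0,0,1,1,0,0,0,0,0,0,0,0,0,0,0,0,0,0,1]
Step 2: insert wck at [2, 6, 20, 26] -> counters=[0,0,1,0,0,0,1,1,0,0,1,1,0,0,0,0,0,0,0,0,1,0,0,0,0,0,2]
Step 3: insert hrf at [3, 17, 20, 25] -> counters=[0,0,1,1,0,0,1,1,0,0,1,1,0,0,0,0,0,1,0,0,2,0,0,0,0,1,2]
Step 4: insert att at [7, 10, 11, 26] -> counters=[0,0,1,1,0,0,1,2,0,0,2,2,0,0,0,0,0,1,0,0,2,0,0,0,0,1,3]
Step 5: insert wck at [2, 6, 20, 26] -> counters=[0,0,2,1,0,0,2,2,0,0,2,2,0,0,0,0,0,1,0,0,3,0,0,0,0,1,4]
Step 6: delete wck at [2, 6, 20, 26] -> counters=[0,0,1,1,0,0,1,2,0,0,2,2,0,0,0,0,0,1,0,0,2,0,0,0,0,1,3]
Step 7: insert att at [7, 10, 11, 26] -> counters=[0,0,1,1,0,0,1,3,0,0,3,3,0,0,0,0,0,1,0,0,2,0,0,0,0,1,4]
Step 8: insert hrf at [3, 17, 20, 25] -> counters=[0,0,1,2,0,0,1,3,0,0,3,3,0,0,0,0,0,2,0,0,3,0,0,0,0,2,4]
Step 9: delete hrf at [3, 17, 20, 25] -> counters=[0,0,1,1,0,0,1,3,0,0,3,3,0,0,0,0,0,1,0,0,2,0,0,0,0,1,4]
Step 10: insert wck at [2, 6, 20, 26] -> counters=[0,0,2,1,0,0,2,3,0,0,3,3,0,0,0,0,0,1,0,0,3,0,0,0,0,1,5]
Step 11: delete wck at [2, 6, 20, 26] -> counters=[0,0,1,1,0,0,1,3,0,0,3,3,0,0,0,0,0,1,0,0,2,0,0,0,0,1,4]
Step 12: insert att at [7, 10, 11, 26] -> counters=[0,0,1,1,0,0,1,4,0,0,4,4,0,0,0,0,0,1,0,0,2,0,0,0,0,1,5]
Step 13: delete att at [7, 10, 11, 26] -> counters=[0,0,1,1,0,0,1,3,0,0,3,3,0,0,0,0,0,1,0,0,2,0,0,0,0,1,4]
Step 14: insert wck at [2, 6, 20, 26] -> counters=[0,0,2,1,0,0,2,3,0,0,3,3,0,0,0,0,0,1,0,0,3,0,0,0,0,1,5]
Step 15: insert att at [7, 10, 11, 26] -> counters=[0,0,2,1,0,0,2,4,0,0,4,4,0,0,0,0,0,1,0,0,3,0,0,0,0,1,6]
Query su: check counters[8]=0 counters[23]=0 counters[24]=0 counters[25]=1 -> no

Answer: no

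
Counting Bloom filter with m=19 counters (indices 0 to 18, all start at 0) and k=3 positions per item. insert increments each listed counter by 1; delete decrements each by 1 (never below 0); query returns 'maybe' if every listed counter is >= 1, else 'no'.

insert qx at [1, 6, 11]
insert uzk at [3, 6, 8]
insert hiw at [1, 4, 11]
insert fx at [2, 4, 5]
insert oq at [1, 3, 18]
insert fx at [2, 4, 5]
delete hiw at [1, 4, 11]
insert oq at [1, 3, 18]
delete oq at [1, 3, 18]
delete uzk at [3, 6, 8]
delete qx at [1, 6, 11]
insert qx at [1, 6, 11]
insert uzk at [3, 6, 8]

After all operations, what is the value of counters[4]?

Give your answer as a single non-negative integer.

Step 1: insert qx at [1, 6, 11] -> counters=[0,1,0,0,0,0,1,0,0,0,0,1,0,0,0,0,0,0,0]
Step 2: insert uzk at [3, 6, 8] -> counters=[0,1,0,1,0,0,2,0,1,0,0,1,0,0,0,0,0,0,0]
Step 3: insert hiw at [1, 4, 11] -> counters=[0,2,0,1,1,0,2,0,1,0,0,2,0,0,0,0,0,0,0]
Step 4: insert fx at [2, 4, 5] -> counters=[0,2,1,1,2,1,2,0,1,0,0,2,0,0,0,0,0,0,0]
Step 5: insert oq at [1, 3, 18] -> counters=[0,3,1,2,2,1,2,0,1,0,0,2,0,0,0,0,0,0,1]
Step 6: insert fx at [2, 4, 5] -> counters=[0,3,2,2,3,2,2,0,1,0,0,2,0,0,0,0,0,0,1]
Step 7: delete hiw at [1, 4, 11] -> counters=[0,2,2,2,2,2,2,0,1,0,0,1,0,0,0,0,0,0,1]
Step 8: insert oq at [1, 3, 18] -> counters=[0,3,2,3,2,2,2,0,1,0,0,1,0,0,0,0,0,0,2]
Step 9: delete oq at [1, 3, 18] -> counters=[0,2,2,2,2,2,2,0,1,0,0,1,0,0,0,0,0,0,1]
Step 10: delete uzk at [3, 6, 8] -> counters=[0,2,2,1,2,2,1,0,0,0,0,1,0,0,0,0,0,0,1]
Step 11: delete qx at [1, 6, 11] -> counters=[0,1,2,1,2,2,0,0,0,0,0,0,0,0,0,0,0,0,1]
Step 12: insert qx at [1, 6, 11] -> counters=[0,2,2,1,2,2,1,0,0,0,0,1,0,0,0,0,0,0,1]
Step 13: insert uzk at [3, 6, 8] -> counters=[0,2,2,2,2,2,2,0,1,0,0,1,0,0,0,0,0,0,1]
Final counters=[0,2,2,2,2,2,2,0,1,0,0,1,0,0,0,0,0,0,1] -> counters[4]=2

Answer: 2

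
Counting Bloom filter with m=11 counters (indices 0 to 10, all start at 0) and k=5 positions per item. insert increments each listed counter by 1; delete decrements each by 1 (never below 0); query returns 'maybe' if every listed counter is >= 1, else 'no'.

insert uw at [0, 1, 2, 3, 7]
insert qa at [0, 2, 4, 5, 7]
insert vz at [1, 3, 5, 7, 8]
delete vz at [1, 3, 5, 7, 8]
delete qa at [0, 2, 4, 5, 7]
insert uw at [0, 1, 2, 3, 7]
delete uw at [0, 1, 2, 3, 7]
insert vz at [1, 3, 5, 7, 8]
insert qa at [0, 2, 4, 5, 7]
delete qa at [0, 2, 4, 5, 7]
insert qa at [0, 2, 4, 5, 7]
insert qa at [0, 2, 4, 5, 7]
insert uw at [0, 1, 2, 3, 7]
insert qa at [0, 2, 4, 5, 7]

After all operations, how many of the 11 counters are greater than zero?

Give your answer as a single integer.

Answer: 8

Derivation:
Step 1: insert uw at [0, 1, 2, 3, 7] -> counters=[1,1,1,1,0,0,0,1,0,0,0]
Step 2: insert qa at [0, 2, 4, 5, 7] -> counters=[2,1,2,1,1,1,0,2,0,0,0]
Step 3: insert vz at [1, 3, 5, 7, 8] -> counters=[2,2,2,2,1,2,0,3,1,0,0]
Step 4: delete vz at [1, 3, 5, 7, 8] -> counters=[2,1,2,1,1,1,0,2,0,0,0]
Step 5: delete qa at [0, 2, 4, 5, 7] -> counters=[1,1,1,1,0,0,0,1,0,0,0]
Step 6: insert uw at [0, 1, 2, 3, 7] -> counters=[2,2,2,2,0,0,0,2,0,0,0]
Step 7: delete uw at [0, 1, 2, 3, 7] -> counters=[1,1,1,1,0,0,0,1,0,0,0]
Step 8: insert vz at [1, 3, 5, 7, 8] -> counters=[1,2,1,2,0,1,0,2,1,0,0]
Step 9: insert qa at [0, 2, 4, 5, 7] -> counters=[2,2,2,2,1,2,0,3,1,0,0]
Step 10: delete qa at [0, 2, 4, 5, 7] -> counters=[1,2,1,2,0,1,0,2,1,0,0]
Step 11: insert qa at [0, 2, 4, 5, 7] -> counters=[2,2,2,2,1,2,0,3,1,0,0]
Step 12: insert qa at [0, 2, 4, 5, 7] -> counters=[3,2,3,2,2,3,0,4,1,0,0]
Step 13: insert uw at [0, 1, 2, 3, 7] -> counters=[4,3,4,3,2,3,0,5,1,0,0]
Step 14: insert qa at [0, 2, 4, 5, 7] -> counters=[5,3,5,3,3,4,0,6,1,0,0]
Final counters=[5,3,5,3,3,4,0,6,1,0,0] -> 8 nonzero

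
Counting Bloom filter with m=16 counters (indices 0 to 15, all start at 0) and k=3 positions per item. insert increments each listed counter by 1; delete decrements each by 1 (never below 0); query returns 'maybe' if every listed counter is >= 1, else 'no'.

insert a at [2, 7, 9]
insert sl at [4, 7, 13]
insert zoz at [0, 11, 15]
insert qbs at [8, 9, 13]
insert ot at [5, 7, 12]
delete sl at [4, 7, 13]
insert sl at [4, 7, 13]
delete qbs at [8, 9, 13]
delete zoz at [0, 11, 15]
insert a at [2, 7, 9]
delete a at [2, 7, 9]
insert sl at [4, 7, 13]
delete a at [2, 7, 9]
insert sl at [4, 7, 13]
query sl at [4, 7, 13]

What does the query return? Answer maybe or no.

Answer: maybe

Derivation:
Step 1: insert a at [2, 7, 9] -> counters=[0,0,1,0,0,0,0,1,0,1,0,0,0,0,0,0]
Step 2: insert sl at [4, 7, 13] -> counters=[0,0,1,0,1,0,0,2,0,1,0,0,0,1,0,0]
Step 3: insert zoz at [0, 11, 15] -> counters=[1,0,1,0,1,0,0,2,0,1,0,1,0,1,0,1]
Step 4: insert qbs at [8, 9, 13] -> counters=[1,0,1,0,1,0,0,2,1,2,0,1,0,2,0,1]
Step 5: insert ot at [5, 7, 12] -> counters=[1,0,1,0,1,1,0,3,1,2,0,1,1,2,0,1]
Step 6: delete sl at [4, 7, 13] -> counters=[1,0,1,0,0,1,0,2,1,2,0,1,1,1,0,1]
Step 7: insert sl at [4, 7, 13] -> counters=[1,0,1,0,1,1,0,3,1,2,0,1,1,2,0,1]
Step 8: delete qbs at [8, 9, 13] -> counters=[1,0,1,0,1,1,0,3,0,1,0,1,1,1,0,1]
Step 9: delete zoz at [0, 11, 15] -> counters=[0,0,1,0,1,1,0,3,0,1,0,0,1,1,0,0]
Step 10: insert a at [2, 7, 9] -> counters=[0,0,2,0,1,1,0,4,0,2,0,0,1,1,0,0]
Step 11: delete a at [2, 7, 9] -> counters=[0,0,1,0,1,1,0,3,0,1,0,0,1,1,0,0]
Step 12: insert sl at [4, 7, 13] -> counters=[0,0,1,0,2,1,0,4,0,1,0,0,1,2,0,0]
Step 13: delete a at [2, 7, 9] -> counters=[0,0,0,0,2,1,0,3,0,0,0,0,1,2,0,0]
Step 14: insert sl at [4, 7, 13] -> counters=[0,0,0,0,3,1,0,4,0,0,0,0,1,3,0,0]
Query sl: check counters[4]=3 counters[7]=4 counters[13]=3 -> maybe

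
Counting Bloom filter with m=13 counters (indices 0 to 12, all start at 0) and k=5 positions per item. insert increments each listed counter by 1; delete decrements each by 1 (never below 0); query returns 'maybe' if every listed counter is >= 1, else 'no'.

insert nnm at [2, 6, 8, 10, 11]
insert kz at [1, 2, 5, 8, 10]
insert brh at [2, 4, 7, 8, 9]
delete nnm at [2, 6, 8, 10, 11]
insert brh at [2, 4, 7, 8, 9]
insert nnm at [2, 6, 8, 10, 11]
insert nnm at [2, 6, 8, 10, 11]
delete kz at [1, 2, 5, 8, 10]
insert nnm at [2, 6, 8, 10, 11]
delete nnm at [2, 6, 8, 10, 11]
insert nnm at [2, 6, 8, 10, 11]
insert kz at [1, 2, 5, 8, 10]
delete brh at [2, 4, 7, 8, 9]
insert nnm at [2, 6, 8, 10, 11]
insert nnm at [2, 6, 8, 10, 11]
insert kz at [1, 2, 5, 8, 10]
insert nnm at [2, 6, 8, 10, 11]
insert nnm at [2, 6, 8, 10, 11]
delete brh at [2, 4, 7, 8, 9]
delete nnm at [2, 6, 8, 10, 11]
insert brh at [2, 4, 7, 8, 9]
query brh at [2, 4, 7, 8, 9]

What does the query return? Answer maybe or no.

Answer: maybe

Derivation:
Step 1: insert nnm at [2, 6, 8, 10, 11] -> counters=[0,0,1,0,0,0,1,0,1,0,1,1,0]
Step 2: insert kz at [1, 2, 5, 8, 10] -> counters=[0,1,2,0,0,1,1,0,2,0,2,1,0]
Step 3: insert brh at [2, 4, 7, 8, 9] -> counters=[0,1,3,0,1,1,1,1,3,1,2,1,0]
Step 4: delete nnm at [2, 6, 8, 10, 11] -> counters=[0,1,2,0,1,1,0,1,2,1,1,0,0]
Step 5: insert brh at [2, 4, 7, 8, 9] -> counters=[0,1,3,0,2,1,0,2,3,2,1,0,0]
Step 6: insert nnm at [2, 6, 8, 10, 11] -> counters=[0,1,4,0,2,1,1,2,4,2,2,1,0]
Step 7: insert nnm at [2, 6, 8, 10, 11] -> counters=[0,1,5,0,2,1,2,2,5,2,3,2,0]
Step 8: delete kz at [1, 2, 5, 8, 10] -> counters=[0,0,4,0,2,0,2,2,4,2,2,2,0]
Step 9: insert nnm at [2, 6, 8, 10, 11] -> counters=[0,0,5,0,2,0,3,2,5,2,3,3,0]
Step 10: delete nnm at [2, 6, 8, 10, 11] -> counters=[0,0,4,0,2,0,2,2,4,2,2,2,0]
Step 11: insert nnm at [2, 6, 8, 10, 11] -> counters=[0,0,5,0,2,0,3,2,5,2,3,3,0]
Step 12: insert kz at [1, 2, 5, 8, 10] -> counters=[0,1,6,0,2,1,3,2,6,2,4,3,0]
Step 13: delete brh at [2, 4, 7, 8, 9] -> counters=[0,1,5,0,1,1,3,1,5,1,4,3,0]
Step 14: insert nnm at [2, 6, 8, 10, 11] -> counters=[0,1,6,0,1,1,4,1,6,1,5,4,0]
Step 15: insert nnm at [2, 6, 8, 10, 11] -> counters=[0,1,7,0,1,1,5,1,7,1,6,5,0]
Step 16: insert kz at [1, 2, 5, 8, 10] -> counters=[0,2,8,0,1,2,5,1,8,1,7,5,0]
Step 17: insert nnm at [2, 6, 8, 10, 11] -> counters=[0,2,9,0,1,2,6,1,9,1,8,6,0]
Step 18: insert nnm at [2, 6, 8, 10, 11] -> counters=[0,2,10,0,1,2,7,1,10,1,9,7,0]
Step 19: delete brh at [2, 4, 7, 8, 9] -> counters=[0,2,9,0,0,2,7,0,9,0,9,7,0]
Step 20: delete nnm at [2, 6, 8, 10, 11] -> counters=[0,2,8,0,0,2,6,0,8,0,8,6,0]
Step 21: insert brh at [2, 4, 7, 8, 9] -> counters=[0,2,9,0,1,2,6,1,9,1,8,6,0]
Query brh: check counters[2]=9 counters[4]=1 counters[7]=1 counters[8]=9 counters[9]=1 -> maybe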